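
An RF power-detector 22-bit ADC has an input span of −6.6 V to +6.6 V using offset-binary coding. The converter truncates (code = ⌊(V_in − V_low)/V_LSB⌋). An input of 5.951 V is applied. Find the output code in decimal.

Full-scale span = 13.2 V; LSB = 13.2/2^22 = 3.15 µV.
(V_in − V_low)/LSB = (5.951 − (−6.6)) / 3.14713e-06 = 3988084.053.
So the output code is 3988084.

code 3988084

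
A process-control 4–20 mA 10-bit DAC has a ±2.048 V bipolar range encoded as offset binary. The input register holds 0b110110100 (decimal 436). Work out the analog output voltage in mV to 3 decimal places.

LSB = 4.096 V / 2^10 = 4.000 mV.
Code 0b110110100 = 436 decimal.
V_out = (−2.048) + 436 × 0.004 V = -0.304 V.
= -304.000 mV.

-304.000 mV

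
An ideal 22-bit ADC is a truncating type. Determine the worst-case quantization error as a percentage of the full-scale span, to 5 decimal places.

Truncating → worst-case error = 1 LSB = V_FS/2^22, so 100/4194304 = 2.38419e-05 % of full scale.

0.00002 %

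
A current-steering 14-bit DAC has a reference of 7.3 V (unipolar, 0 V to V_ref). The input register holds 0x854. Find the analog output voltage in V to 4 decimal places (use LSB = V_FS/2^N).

0.9499 V

LSB = 7.3 V / 2^14 = 445.56 µV.
Code 0x854 = 2132 decimal.
V_out = 0 + 2132 × 0.000445557 V = 0.949927 V.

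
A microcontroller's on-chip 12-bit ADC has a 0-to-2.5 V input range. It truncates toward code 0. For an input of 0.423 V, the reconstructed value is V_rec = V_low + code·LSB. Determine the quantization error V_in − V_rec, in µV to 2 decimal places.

26.37 µV

One LSB is 2.5 V / 4096 = 0.610 mV.
(V_in − V_low)/LSB = (0.423 − 0)/0.000610352 = 693.0432 → code 693 (floor).
Code 693 maps back to 0 + 693×0.000610352 V = 0.42297363 V.
Error = 0.423 − 0.42297363 = 2.63672e-05 V = 26.37 µV.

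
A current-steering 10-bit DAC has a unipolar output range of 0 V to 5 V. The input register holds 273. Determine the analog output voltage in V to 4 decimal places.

1.3330 V

LSB = 5 V / 2^10 = 4.883 mV.
V_out = 0 + 273 × 0.00488281 V = 1.33301 V.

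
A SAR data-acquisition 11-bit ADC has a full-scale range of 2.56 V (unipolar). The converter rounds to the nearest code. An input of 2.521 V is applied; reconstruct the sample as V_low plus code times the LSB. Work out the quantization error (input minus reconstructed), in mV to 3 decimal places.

-0.250 mV

LSB = 2.56/2^11 = 1.250 mV.
Scaled input = 2016.8000 LSBs, so code = 2017.
Reconstructed: 2.52125 V.
Error = 2.521 − 2.52125 = -0.00025 V = -0.250 mV.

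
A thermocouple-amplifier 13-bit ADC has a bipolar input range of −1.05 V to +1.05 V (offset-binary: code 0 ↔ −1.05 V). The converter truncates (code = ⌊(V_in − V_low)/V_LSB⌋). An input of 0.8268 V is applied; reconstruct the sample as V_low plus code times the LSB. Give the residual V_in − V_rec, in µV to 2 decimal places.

78.81 µV

Step size: 2.1 V ÷ 2^13 = 256.35 µV.
Scaled input = 7321.3074 LSBs, so code = 7321.
Reconstructed: 0.82672119 V.
Difference: 7.88086e-05 V → 78.81 µV.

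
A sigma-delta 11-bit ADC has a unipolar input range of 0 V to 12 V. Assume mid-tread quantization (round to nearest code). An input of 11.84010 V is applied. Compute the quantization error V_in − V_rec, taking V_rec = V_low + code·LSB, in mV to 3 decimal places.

-1.697 mV

LSB = 12/2^11 = 5.859 mV.
Scaled input = 2020.7104 LSBs, so code = 2021.
V_rec = 0 + 2021·0.00585938 = 11.841797 V.
Difference: -0.00169688 V → -1.697 mV.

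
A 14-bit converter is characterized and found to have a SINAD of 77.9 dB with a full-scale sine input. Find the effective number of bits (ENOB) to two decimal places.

12.65 bits

ENOB = (SINAD − 1.76) / 6.02 = (77.9 − 1.76)/6.02 = 12.648.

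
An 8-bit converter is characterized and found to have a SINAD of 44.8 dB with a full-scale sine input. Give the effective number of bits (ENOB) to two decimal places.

7.15 bits

ENOB = (SINAD − 1.76) / 6.02 = (44.8 − 1.76)/6.02 = 7.150.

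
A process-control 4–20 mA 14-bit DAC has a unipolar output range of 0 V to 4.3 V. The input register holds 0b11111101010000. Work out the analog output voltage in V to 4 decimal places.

LSB = 4.3 V / 2^14 = 262.45 µV.
Code 0b11111101010000 = 16208 decimal.
V_out = 0 + 16208 × 0.000262451 V = 4.25381 V.

4.2538 V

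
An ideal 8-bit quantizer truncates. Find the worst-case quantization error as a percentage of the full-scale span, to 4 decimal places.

Truncating → worst-case error = 1 LSB = V_FS/2^8, so 100/256 = 0.390625 % of full scale.

0.3906 %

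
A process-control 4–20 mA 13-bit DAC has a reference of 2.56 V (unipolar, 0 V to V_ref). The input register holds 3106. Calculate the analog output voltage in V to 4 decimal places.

LSB = 2.56 V / 2^13 = 312.50 µV.
V_out = 0 + 3106 × 0.0003125 V = 0.970625 V.

0.9706 V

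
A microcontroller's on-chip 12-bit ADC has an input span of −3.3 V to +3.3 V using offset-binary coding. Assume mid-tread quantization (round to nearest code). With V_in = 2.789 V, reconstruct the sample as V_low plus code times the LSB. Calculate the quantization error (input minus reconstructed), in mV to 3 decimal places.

-0.209 mV

One LSB is 6.6 V / 4096 = 1.611 mV.
(2.789 − (−3.3))/0.00161133 = 3778.8703; round gives code 3779.
Reconstructed: 2.789209 V.
V_in − V_rec = -0.000208984 V = -0.209 mV.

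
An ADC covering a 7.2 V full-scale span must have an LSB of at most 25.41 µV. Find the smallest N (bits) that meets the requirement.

Number of steps required ≥ 7.2 V / 25.41 µV = 283353.01.
Need 2^N ≥ 283353.01; 2^18 = 262144, 2^19 = 524288.
Minimum N = 19.

19 bits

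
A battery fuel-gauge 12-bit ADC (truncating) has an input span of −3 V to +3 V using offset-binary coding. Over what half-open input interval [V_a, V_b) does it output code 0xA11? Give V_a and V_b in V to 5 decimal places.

[0.77490 V, 0.77637 V)

LSB = 6/2^12 = 1.465 mV.
Code 0xA11 = 2577 decimal.
V_a = V_low + 2577·LSB = 0.774902 V; V_b = V_low + 2578·LSB = 0.776367 V.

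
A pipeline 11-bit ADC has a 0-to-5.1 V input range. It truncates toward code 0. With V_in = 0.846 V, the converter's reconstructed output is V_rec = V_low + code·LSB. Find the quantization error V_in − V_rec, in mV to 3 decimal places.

1.811 mV

LSB = 5.1/2^11 = 2.490 mV.
Scaled input = 339.7271 LSBs, so code = 339.
Code 339 maps back to 0 + 339×0.00249023 V = 0.84418945 V.
V_in − V_rec = 0.00181055 V = 1.811 mV.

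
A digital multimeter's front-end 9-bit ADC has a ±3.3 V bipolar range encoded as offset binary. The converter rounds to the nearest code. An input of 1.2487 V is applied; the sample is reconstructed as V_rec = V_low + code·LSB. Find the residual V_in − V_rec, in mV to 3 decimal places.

LSB = 6.6/2^9 = 12.891 mV.
(1.2487 − (−3.3))/0.0128906 = 352.8688; round gives code 353.
Code 353 maps back to (−3.3) + 353×0.0128906 V = 1.2503906 V.
Difference: -0.00169063 V → -1.691 mV.

-1.691 mV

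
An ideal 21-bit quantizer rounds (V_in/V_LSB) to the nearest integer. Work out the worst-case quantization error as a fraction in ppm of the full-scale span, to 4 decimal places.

0.2384 ppm

Rounding → worst-case error = ½ LSB = V_FS/2^22, so 1e+06/4194304 = 0.238419 ppm of full scale.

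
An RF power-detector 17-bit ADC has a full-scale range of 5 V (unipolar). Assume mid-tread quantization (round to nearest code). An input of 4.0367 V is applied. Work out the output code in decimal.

code 105820

With 131072 levels over 5 V, one step is 38.15 µV.
Input sits at 105819.668 steps above V_low.
So the output code is 105820.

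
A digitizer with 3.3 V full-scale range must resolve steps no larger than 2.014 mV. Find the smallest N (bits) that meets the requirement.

11 bits

Number of steps required ≥ 3.3 V / 2.014 mV = 1638.53.
Need 2^N ≥ 1638.53; 2^10 = 1024, 2^11 = 2048.
Minimum N = 11.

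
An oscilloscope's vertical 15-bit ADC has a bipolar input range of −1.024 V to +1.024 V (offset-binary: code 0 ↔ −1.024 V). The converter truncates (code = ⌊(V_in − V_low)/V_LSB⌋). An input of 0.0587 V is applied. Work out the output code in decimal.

LSB = 2.048 V / 32768 = 62.50 µV.
(0.0587 − (−1.024)) / 6.25e-05 = 17323.200 LSBs.
Floor → code 17323.

code 17323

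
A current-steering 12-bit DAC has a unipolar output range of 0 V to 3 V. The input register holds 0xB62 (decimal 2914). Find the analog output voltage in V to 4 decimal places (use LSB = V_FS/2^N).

LSB = 3 V / 2^12 = 0.732 mV.
Code 0xB62 = 2914 decimal.
V_out = 0 + 2914 × 0.000732422 V = 2.13428 V.

2.1343 V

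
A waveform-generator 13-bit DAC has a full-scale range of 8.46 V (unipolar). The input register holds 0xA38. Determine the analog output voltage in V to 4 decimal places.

2.7016 V

LSB = 8.46 V / 2^13 = 1.033 mV.
Code 0xA38 = 2616 decimal.
V_out = 0 + 2616 × 0.00103271 V = 2.70158 V.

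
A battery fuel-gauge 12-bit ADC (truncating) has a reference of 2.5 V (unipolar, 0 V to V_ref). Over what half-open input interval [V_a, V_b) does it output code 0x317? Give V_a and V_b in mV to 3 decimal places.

LSB = 2.5/2^12 = 0.610 mV.
Code 0x317 = 791 decimal.
V_a = V_low + 791·LSB = 0.482788 V; V_b = V_low + 792·LSB = 0.483398 V.

[482.788 mV, 483.398 mV)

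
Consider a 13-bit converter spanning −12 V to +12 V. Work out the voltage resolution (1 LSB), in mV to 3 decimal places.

2.930 mV

Full-scale span = 24 V.
LSB = 24 / 2^13 = 24 / 8192 = 0.00292969 V = 2.930 mV.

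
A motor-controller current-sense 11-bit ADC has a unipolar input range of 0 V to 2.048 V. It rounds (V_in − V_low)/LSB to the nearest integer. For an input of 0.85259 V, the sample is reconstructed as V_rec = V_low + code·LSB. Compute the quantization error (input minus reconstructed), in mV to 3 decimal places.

-0.410 mV

LSB = 2.048/2^11 = 1.000 mV.
(0.85259 − 0)/0.001 = 852.5900; round gives code 853.
Reconstructed: 0.853 V.
V_in − V_rec = -0.00041 V = -0.410 mV.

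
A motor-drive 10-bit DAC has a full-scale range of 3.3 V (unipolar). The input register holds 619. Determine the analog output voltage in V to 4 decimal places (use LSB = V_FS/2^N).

LSB = 3.3 V / 2^10 = 3.223 mV.
V_out = 0 + 619 × 0.00322266 V = 1.99482 V.

1.9948 V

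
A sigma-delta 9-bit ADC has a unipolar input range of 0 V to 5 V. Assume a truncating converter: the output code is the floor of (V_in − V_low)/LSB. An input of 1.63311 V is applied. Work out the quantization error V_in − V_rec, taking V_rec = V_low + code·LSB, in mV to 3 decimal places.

One LSB is 5 V / 512 = 9.766 mV.
(V_in − V_low)/LSB = (1.63311 − 0)/0.00976562 = 167.2305 → code 167 (floor).
Reconstructed: 1.6308594 V.
Error = 1.63311 − 1.6308594 = 0.00225063 V = 2.251 mV.

2.251 mV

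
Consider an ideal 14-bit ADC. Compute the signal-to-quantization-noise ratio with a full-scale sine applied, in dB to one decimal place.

86.0 dB

SNR ≈ 6.02·N + 1.76 dB = 6.02·14 + 1.76 = 86.04 dB.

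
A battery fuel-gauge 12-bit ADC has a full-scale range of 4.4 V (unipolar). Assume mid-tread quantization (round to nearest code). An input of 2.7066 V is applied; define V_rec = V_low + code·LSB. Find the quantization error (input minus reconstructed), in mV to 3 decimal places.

-0.431 mV

Step size: 4.4 V ÷ 2^12 = 1.074 mV.
(2.7066 − 0)/0.00107422 = 2519.5985; round gives code 2520.
V_rec = 0 + 2520·0.00107422 = 2.7070312 V.
Error = 2.7066 − 2.7070312 = -0.00043125 V = -0.431 mV.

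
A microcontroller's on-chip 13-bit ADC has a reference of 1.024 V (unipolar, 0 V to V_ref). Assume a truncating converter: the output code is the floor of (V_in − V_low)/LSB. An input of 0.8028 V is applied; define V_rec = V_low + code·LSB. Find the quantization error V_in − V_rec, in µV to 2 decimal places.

50.00 µV

One LSB is 1.024 V / 8192 = 125.00 µV.
Scaled input = 6422.4000 LSBs, so code = 6422.
V_rec = 0 + 6422·0.000125 = 0.80275 V.
Difference: 5e-05 V → 50.00 µV.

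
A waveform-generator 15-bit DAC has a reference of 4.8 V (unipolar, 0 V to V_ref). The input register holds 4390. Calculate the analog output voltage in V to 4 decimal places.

0.6431 V

LSB = 4.8 V / 2^15 = 146.48 µV.
V_out = 0 + 4390 × 0.000146484 V = 0.643066 V.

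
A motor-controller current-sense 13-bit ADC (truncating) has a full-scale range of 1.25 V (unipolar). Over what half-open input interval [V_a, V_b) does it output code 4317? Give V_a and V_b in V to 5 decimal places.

LSB = 1.25/2^13 = 152.59 µV.
V_a = V_low + 4317·LSB = 0.658722 V; V_b = V_low + 4318·LSB = 0.658875 V.

[0.65872 V, 0.65887 V)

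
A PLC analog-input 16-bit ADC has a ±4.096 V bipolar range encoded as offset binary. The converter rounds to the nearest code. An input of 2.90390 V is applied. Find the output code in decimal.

code 55999

Full-scale span = 8.192 V; LSB = 8.192/2^16 = 125.00 µV.
(V_in − V_low)/LSB = (2.90390 − (−4.096)) / 0.000125 = 55999.200.
Round → code 55999.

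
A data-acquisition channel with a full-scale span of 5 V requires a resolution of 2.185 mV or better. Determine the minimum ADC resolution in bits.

12 bits

Number of steps required ≥ 5 V / 2.185 mV = 2288.33.
Need 2^N ≥ 2288.33; 2^11 = 2048, 2^12 = 4096.
Minimum N = 12.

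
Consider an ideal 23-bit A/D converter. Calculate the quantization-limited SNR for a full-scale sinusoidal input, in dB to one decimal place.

SNR ≈ 6.02·N + 1.76 dB = 6.02·23 + 1.76 = 140.22 dB.

140.2 dB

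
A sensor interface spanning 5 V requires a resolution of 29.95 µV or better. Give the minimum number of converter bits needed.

Number of steps required ≥ 5 V / 29.95 µV = 166944.91.
Need 2^N ≥ 166944.91; 2^17 = 131072, 2^18 = 262144.
Minimum N = 18.

18 bits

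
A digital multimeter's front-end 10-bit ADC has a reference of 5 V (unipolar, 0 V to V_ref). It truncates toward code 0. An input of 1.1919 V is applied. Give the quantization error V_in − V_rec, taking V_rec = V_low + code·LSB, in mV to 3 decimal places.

One LSB is 5 V / 1024 = 4.883 mV.
Scaled input = 244.1011 LSBs, so code = 244.
Code 244 maps back to 0 + 244×0.00488281 V = 1.1914062 V.
Error = 1.1919 − 1.1914062 = 0.00049375 V = 0.494 mV.

0.494 mV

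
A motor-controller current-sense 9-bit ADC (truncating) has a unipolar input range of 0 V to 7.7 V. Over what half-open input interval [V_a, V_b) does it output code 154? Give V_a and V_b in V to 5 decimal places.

[2.31602 V, 2.33105 V)

LSB = 7.7/2^9 = 15.039 mV.
V_a = V_low + 154·LSB = 2.31602 V; V_b = V_low + 155·LSB = 2.33105 V.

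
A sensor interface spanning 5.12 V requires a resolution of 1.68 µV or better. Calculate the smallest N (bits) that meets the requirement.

Number of steps required ≥ 5.12 V / 1.68 µV = 3047619.05.
Need 2^N ≥ 3047619.05; 2^21 = 2097152, 2^22 = 4194304.
Minimum N = 22.

22 bits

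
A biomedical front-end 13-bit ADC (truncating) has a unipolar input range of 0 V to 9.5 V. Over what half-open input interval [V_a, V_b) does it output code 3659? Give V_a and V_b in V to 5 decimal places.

[4.24323 V, 4.24438 V)

LSB = 9.5/2^13 = 1.160 mV.
V_a = V_low + 3659·LSB = 4.24323 V; V_b = V_low + 3660·LSB = 4.24438 V.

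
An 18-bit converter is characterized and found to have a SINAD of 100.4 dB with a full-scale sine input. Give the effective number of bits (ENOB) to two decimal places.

16.39 bits

ENOB = (SINAD − 1.76) / 6.02 = (100.4 − 1.76)/6.02 = 16.385.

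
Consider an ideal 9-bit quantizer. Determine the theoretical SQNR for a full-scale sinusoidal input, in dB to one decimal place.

SNR ≈ 6.02·N + 1.76 dB = 6.02·9 + 1.76 = 55.94 dB.

55.9 dB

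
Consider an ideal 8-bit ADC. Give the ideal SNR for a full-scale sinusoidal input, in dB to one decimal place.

SNR ≈ 6.02·N + 1.76 dB = 6.02·8 + 1.76 = 49.92 dB.

49.9 dB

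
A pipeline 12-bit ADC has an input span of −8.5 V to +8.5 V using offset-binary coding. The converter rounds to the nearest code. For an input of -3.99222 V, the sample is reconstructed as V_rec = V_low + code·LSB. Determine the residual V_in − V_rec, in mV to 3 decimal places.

LSB = 17/2^12 = 4.150 mV.
(V_in − V_low)/LSB = (-3.99222 − (−8.5))/0.00415039 = 1086.1098 → code 1086 (round).
Reconstructed: -3.9926758 V.
Error = -3.99222 − (−3.9926758) = 0.000455781 V = 0.456 mV.

0.456 mV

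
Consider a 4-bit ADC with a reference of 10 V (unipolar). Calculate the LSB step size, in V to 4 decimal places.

Full-scale span = 10 V.
LSB = 10 / 2^4 = 10 / 16 = 0.625 V = 0.6250 V.

0.6250 V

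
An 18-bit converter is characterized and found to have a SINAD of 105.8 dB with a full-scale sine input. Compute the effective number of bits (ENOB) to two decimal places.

17.28 bits

ENOB = (SINAD − 1.76) / 6.02 = (105.8 − 1.76)/6.02 = 17.282.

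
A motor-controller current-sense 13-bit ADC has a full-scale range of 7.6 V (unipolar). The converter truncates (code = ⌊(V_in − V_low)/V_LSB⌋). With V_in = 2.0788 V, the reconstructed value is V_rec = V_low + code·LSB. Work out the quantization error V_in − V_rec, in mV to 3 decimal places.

LSB = 7.6/2^13 = 0.928 mV.
(2.0788 − 0)/0.000927734 = 2240.7276; ⌊·⌋ gives code 2240.
Code 2240 maps back to 0 + 2240×0.000927734 V = 2.078125 V.
Error = 2.0788 − 2.078125 = 0.000675 V = 0.675 mV.

0.675 mV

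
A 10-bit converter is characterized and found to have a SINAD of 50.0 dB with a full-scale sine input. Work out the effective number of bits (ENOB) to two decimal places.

ENOB = (SINAD − 1.76) / 6.02 = (50.0 − 1.76)/6.02 = 8.013.

8.01 bits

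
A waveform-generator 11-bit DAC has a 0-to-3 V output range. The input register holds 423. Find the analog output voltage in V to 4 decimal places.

LSB = 3 V / 2^11 = 1.465 mV.
V_out = 0 + 423 × 0.00146484 V = 0.619629 V.

0.6196 V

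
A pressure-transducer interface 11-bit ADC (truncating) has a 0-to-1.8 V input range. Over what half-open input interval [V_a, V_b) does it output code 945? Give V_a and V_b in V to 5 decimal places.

[0.83057 V, 0.83145 V)

LSB = 1.8/2^11 = 0.879 mV.
V_a = V_low + 945·LSB = 0.830566 V; V_b = V_low + 946·LSB = 0.831445 V.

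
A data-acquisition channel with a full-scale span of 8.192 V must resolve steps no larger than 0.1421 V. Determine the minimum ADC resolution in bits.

6 bits

Number of steps required ≥ 8.192 V / 0.1421 V = 57.65.
Need 2^N ≥ 57.65; 2^5 = 32, 2^6 = 64.
Minimum N = 6.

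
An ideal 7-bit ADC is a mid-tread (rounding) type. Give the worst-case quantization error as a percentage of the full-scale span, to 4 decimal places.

Rounding → worst-case error = ½ LSB = V_FS/2^8, so 100/256 = 0.390625 % of full scale.

0.3906 %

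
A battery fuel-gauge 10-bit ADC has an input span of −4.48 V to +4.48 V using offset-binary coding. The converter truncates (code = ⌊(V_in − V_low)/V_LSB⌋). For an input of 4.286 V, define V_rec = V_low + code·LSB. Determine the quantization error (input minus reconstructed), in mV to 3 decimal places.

LSB = 8.96/2^10 = 8.750 mV.
(V_in − V_low)/LSB = (4.286 − (−4.48))/0.00875 = 1001.8286 → code 1001 (floor).
Reconstructed: 4.27875 V.
Error = 4.286 − 4.27875 = 0.00725 V = 7.250 mV.

7.250 mV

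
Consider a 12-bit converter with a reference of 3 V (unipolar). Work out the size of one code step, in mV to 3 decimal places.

Full-scale span = 3 V.
LSB = 3 / 2^12 = 3 / 4096 = 0.000732422 V = 0.732 mV.

0.732 mV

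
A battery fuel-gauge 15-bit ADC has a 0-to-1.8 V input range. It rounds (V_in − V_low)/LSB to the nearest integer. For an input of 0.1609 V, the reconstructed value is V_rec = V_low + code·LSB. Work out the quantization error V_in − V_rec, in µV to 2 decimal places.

One LSB is 1.8 V / 32768 = 54.93 µV.
Scaled input = 2929.0951 LSBs, so code = 2929.
Reconstructed: 0.16089478 V.
V_in − V_rec = 5.22461e-06 V = 5.22 µV.

5.22 µV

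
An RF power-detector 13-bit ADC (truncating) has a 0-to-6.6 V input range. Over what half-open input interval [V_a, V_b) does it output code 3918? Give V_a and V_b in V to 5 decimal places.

[3.15659 V, 3.15740 V)

LSB = 6.6/2^13 = 0.806 mV.
V_a = V_low + 3918·LSB = 3.15659 V; V_b = V_low + 3919·LSB = 3.1574 V.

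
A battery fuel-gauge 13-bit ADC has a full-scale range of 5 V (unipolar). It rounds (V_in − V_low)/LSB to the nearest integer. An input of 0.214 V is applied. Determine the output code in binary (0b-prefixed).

With 8192 levels over 5 V, one step is 0.610 mV.
Input sits at 350.618 steps above V_low.
So the output code is 351.
In binary (0b-prefixed): 0b101011111.

code 0b101011111 (decimal 351)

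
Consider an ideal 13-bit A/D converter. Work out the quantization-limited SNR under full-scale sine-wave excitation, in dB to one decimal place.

80.0 dB

SNR ≈ 6.02·N + 1.76 dB = 6.02·13 + 1.76 = 80.02 dB.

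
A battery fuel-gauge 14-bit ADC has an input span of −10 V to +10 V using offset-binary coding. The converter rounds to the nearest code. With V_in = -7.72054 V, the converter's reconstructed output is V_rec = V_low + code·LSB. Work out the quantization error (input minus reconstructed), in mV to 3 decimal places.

LSB = 20/2^14 = 1.221 mV.
Scaled input = 1867.3336 LSBs, so code = 1867.
Code 1867 maps back to (−10) + 1867×0.0012207 V = -7.7209473 V.
V_in − V_rec = 0.000407266 V = 0.407 mV.

0.407 mV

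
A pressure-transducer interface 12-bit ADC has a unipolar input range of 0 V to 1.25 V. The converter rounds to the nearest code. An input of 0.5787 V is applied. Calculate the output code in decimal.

Full-scale span = 1.25 V; LSB = 1.25/2^12 = 305.18 µV.
(V_in − V_low)/LSB = (0.5787 − 0) / 0.000305176 = 1896.284.
So the output code is 1896.

code 1896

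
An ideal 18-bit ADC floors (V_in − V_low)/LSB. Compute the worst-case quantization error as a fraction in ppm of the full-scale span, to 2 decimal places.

3.81 ppm

Truncating → worst-case error = 1 LSB = V_FS/2^18, so 1e+06/262144 = 3.8147 ppm of full scale.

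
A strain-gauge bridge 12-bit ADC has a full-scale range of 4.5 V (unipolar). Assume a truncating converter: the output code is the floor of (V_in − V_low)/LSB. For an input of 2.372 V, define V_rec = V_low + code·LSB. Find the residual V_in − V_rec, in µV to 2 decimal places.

51.76 µV

One LSB is 4.5 V / 4096 = 1.099 mV.
(V_in − V_low)/LSB = (2.372 − 0)/0.00109863 = 2159.0471 → code 2159 (floor).
V_rec = 0 + 2159·0.00109863 = 2.3719482 V.
Difference: 5.17578e-05 V → 51.76 µV.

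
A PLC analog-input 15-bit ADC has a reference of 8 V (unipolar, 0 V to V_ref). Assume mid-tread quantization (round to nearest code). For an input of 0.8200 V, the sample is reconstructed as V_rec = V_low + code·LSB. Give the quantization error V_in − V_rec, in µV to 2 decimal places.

-68.36 µV

One LSB is 8 V / 32768 = 244.14 µV.
(V_in − V_low)/LSB = (0.8200 − 0)/0.000244141 = 3358.7200 → code 3359 (round).
Reconstructed: 0.82006836 V.
V_in − V_rec = -6.83594e-05 V = -68.36 µV.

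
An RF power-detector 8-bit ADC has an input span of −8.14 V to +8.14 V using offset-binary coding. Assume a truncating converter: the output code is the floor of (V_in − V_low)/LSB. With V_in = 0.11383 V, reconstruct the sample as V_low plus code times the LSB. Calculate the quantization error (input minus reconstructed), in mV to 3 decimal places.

One LSB is 16.28 V / 256 = 63.594 mV.
(V_in − V_low)/LSB = (0.11383 − (−8.14))/0.0635938 = 129.7900 → code 129 (floor).
V_rec = (−8.14) + 129·0.0635938 = 0.06359375 V.
V_in − V_rec = 0.0502363 V = 50.236 mV.

50.236 mV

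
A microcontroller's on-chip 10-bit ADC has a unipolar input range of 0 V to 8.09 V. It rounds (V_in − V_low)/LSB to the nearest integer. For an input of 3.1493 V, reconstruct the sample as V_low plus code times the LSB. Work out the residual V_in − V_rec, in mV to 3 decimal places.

-2.956 mV

One LSB is 8.09 V / 1024 = 7.900 mV.
Scaled input = 398.6259 LSBs, so code = 399.
V_rec = 0 + 399·0.00790039 = 3.1522559 V.
Error = 3.1493 − 3.1522559 = -0.00295586 V = -2.956 mV.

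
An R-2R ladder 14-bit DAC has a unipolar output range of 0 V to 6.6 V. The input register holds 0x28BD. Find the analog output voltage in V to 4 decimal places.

LSB = 6.6 V / 2^14 = 402.83 µV.
Code 0x28BD = 10429 decimal.
V_out = 0 + 10429 × 0.000402832 V = 4.20114 V.

4.2011 V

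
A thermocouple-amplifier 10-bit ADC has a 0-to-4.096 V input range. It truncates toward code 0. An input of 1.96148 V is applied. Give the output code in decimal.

LSB = 4.096 V / 1024 = 4.000 mV.
(1.96148 − 0) / 0.004 = 490.370 LSBs.
So the output code is 490.

code 490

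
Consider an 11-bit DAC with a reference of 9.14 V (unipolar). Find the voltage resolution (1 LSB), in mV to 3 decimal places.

Full-scale span = 9.14 V.
LSB = 9.14 / 2^11 = 9.14 / 2048 = 0.00446289 V = 4.463 mV.

4.463 mV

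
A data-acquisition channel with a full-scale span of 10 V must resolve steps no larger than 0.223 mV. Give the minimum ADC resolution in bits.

Number of steps required ≥ 10 V / 0.223 mV = 44843.05.
Need 2^N ≥ 44843.05; 2^15 = 32768, 2^16 = 65536.
Minimum N = 16.

16 bits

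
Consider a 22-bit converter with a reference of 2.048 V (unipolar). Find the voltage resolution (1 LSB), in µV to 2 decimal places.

Full-scale span = 2.048 V.
LSB = 2.048 / 2^22 = 2.048 / 4194304 = 4.88281e-07 V = 0.49 µV.

0.49 µV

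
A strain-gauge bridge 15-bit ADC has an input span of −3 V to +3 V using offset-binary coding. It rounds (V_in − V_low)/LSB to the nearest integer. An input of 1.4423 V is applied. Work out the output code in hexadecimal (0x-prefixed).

code 0x5EC5 (decimal 24261)

With 32768 levels over 6 V, one step is 183.11 µV.
Input sits at 24260.881 steps above V_low.
So the output code is 24261.
In hexadecimal (0x-prefixed): 0x5EC5.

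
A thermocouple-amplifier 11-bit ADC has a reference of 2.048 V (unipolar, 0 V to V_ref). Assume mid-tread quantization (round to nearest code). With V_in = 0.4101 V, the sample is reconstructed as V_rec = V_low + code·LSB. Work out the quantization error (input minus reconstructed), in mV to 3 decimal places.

0.100 mV

One LSB is 2.048 V / 2048 = 1.000 mV.
Scaled input = 410.1000 LSBs, so code = 410.
V_rec = 0 + 410·0.001 = 0.41 V.
Difference: 0.0001 V → 0.100 mV.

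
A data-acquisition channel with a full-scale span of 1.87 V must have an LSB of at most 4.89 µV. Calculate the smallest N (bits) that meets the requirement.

Number of steps required ≥ 1.87 V / 4.89 µV = 382413.09.
Need 2^N ≥ 382413.09; 2^18 = 262144, 2^19 = 524288.
Minimum N = 19.

19 bits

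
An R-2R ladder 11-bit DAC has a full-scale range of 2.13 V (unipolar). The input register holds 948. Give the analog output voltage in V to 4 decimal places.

0.9860 V

LSB = 2.13 V / 2^11 = 1.040 mV.
V_out = 0 + 948 × 0.00104004 V = 0.985957 V.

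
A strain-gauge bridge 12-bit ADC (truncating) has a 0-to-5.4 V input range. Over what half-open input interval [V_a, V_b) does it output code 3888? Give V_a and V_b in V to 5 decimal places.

LSB = 5.4/2^12 = 1.318 mV.
V_a = V_low + 3888·LSB = 5.12578 V; V_b = V_low + 3889·LSB = 5.1271 V.

[5.12578 V, 5.12710 V)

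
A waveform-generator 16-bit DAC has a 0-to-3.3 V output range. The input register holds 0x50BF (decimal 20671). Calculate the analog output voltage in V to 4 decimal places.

LSB = 3.3 V / 2^16 = 50.35 µV.
Code 0x50BF = 20671 decimal.
V_out = 0 + 20671 × 5.0354e-05 V = 1.04087 V.

1.0409 V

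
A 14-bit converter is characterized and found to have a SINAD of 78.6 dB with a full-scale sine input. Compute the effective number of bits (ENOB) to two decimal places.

12.76 bits

ENOB = (SINAD − 1.76) / 6.02 = (78.6 − 1.76)/6.02 = 12.764.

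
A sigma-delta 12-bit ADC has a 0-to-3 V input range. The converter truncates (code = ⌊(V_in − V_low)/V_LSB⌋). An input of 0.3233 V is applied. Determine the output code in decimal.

code 441

With 4096 levels over 3 V, one step is 0.732 mV.
(V_in − V_low)/LSB = (0.3233 − 0) / 0.000732422 = 441.412.
⌊·⌋(441.412) = 441.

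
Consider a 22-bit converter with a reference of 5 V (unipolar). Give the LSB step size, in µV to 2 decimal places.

1.19 µV

Full-scale span = 5 V.
LSB = 5 / 2^22 = 5 / 4194304 = 1.19209e-06 V = 1.19 µV.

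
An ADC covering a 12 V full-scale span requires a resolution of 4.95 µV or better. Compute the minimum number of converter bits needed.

22 bits

Number of steps required ≥ 12 V / 4.95 µV = 2424242.42.
Need 2^N ≥ 2424242.42; 2^21 = 2097152, 2^22 = 4194304.
Minimum N = 22.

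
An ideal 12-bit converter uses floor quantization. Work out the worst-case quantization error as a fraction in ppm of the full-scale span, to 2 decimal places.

Truncating → worst-case error = 1 LSB = V_FS/2^12, so 1e+06/4096 = 244.141 ppm of full scale.

244.14 ppm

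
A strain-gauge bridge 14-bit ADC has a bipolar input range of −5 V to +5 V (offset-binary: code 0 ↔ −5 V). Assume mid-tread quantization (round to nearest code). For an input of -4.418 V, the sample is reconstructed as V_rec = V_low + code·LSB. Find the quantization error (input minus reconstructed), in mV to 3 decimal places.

-0.275 mV

LSB = 10/2^14 = 0.610 mV.
(-4.418 − (−5))/0.000610352 = 953.5488; round gives code 954.
Code 954 maps back to (−5) + 954×0.000610352 V = -4.4177246 V.
Difference: -0.000275391 V → -0.275 mV.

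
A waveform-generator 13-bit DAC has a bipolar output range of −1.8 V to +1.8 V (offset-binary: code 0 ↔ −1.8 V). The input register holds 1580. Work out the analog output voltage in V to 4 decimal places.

LSB = 3.6 V / 2^13 = 439.45 µV.
V_out = (−1.8) + 1580 × 0.000439453 V = -1.10566 V.

-1.1057 V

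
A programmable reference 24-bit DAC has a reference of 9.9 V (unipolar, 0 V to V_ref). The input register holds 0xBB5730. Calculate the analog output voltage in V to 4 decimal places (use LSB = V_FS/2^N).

7.2448 V

LSB = 9.9 V / 2^24 = 0.59 µV.
Code 0xBB5730 = 12277552 decimal.
V_out = 0 + 12277552 × 5.90086e-07 V = 7.24481 V.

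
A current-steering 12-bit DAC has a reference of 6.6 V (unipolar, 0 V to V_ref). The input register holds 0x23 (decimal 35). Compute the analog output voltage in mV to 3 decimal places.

56.396 mV

LSB = 6.6 V / 2^12 = 1.611 mV.
Code 0x23 = 35 decimal.
V_out = 0 + 35 × 0.00161133 V = 0.0563965 V.
= 56.396 mV.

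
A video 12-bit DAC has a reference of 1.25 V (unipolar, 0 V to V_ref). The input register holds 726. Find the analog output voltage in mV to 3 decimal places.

221.558 mV

LSB = 1.25 V / 2^12 = 305.18 µV.
V_out = 0 + 726 × 0.000305176 V = 0.221558 V.
= 221.558 mV.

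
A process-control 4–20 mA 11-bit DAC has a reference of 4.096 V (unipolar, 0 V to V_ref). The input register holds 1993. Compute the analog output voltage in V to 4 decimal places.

LSB = 4.096 V / 2^11 = 2.000 mV.
V_out = 0 + 1993 × 0.002 V = 3.986 V.

3.9860 V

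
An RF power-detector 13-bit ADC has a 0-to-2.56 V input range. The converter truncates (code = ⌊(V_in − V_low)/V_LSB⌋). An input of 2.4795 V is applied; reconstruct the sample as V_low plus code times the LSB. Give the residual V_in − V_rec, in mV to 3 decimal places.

Step size: 2.56 V ÷ 2^13 = 312.50 µV.
(2.4795 − 0)/0.0003125 = 7934.4000; ⌊·⌋ gives code 7934.
Reconstructed: 2.479375 V.
V_in − V_rec = 0.000125 V = 0.125 mV.

0.125 mV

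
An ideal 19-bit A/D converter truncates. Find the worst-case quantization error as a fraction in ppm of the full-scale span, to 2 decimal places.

1.91 ppm

Truncating → worst-case error = 1 LSB = V_FS/2^19, so 1e+06/524288 = 1.90735 ppm of full scale.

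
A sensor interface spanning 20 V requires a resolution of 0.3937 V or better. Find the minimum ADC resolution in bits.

6 bits

Number of steps required ≥ 20 V / 0.3937 V = 50.80.
Need 2^N ≥ 50.80; 2^5 = 32, 2^6 = 64.
Minimum N = 6.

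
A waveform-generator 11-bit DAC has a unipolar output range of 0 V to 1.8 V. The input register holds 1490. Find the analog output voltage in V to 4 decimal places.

1.3096 V

LSB = 1.8 V / 2^11 = 0.879 mV.
V_out = 0 + 1490 × 0.000878906 V = 1.30957 V.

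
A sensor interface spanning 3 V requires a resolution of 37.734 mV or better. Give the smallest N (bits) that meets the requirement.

7 bits

Number of steps required ≥ 3 V / 37.734 mV = 79.50.
Need 2^N ≥ 79.50; 2^6 = 64, 2^7 = 128.
Minimum N = 7.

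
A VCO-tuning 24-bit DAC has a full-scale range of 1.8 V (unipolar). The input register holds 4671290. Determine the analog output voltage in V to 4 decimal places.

0.5012 V

LSB = 1.8 V / 2^24 = 0.11 µV.
V_out = 0 + 4671290 × 1.07288e-07 V = 0.501175 V.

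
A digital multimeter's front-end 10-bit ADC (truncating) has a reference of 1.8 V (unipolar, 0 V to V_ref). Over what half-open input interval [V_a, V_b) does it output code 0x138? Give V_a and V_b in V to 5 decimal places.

[0.54844 V, 0.55020 V)

LSB = 1.8/2^10 = 1.758 mV.
Code 0x138 = 312 decimal.
V_a = V_low + 312·LSB = 0.548438 V; V_b = V_low + 313·LSB = 0.550195 V.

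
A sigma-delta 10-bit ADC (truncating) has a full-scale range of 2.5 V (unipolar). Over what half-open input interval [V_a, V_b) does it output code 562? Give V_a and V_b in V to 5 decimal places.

LSB = 2.5/2^10 = 2.441 mV.
V_a = V_low + 562·LSB = 1.37207 V; V_b = V_low + 563·LSB = 1.37451 V.

[1.37207 V, 1.37451 V)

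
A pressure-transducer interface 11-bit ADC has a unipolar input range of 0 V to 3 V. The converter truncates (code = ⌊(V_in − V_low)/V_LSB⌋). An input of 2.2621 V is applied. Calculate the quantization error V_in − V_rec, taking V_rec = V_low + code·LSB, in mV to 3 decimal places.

0.381 mV

One LSB is 3 V / 2048 = 1.465 mV.
Scaled input = 1544.2603 LSBs, so code = 1544.
Reconstructed: 2.2617188 V.
Difference: 0.00038125 V → 0.381 mV.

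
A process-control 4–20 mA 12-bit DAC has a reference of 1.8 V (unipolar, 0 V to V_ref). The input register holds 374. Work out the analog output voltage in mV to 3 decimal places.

LSB = 1.8 V / 2^12 = 439.45 µV.
V_out = 0 + 374 × 0.000439453 V = 0.164355 V.
= 164.355 mV.

164.355 mV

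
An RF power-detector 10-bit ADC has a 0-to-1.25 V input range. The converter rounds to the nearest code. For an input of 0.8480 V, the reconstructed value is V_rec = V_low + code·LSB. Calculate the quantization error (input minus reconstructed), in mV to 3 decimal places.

-0.389 mV

Step size: 1.25 V ÷ 2^10 = 1.221 mV.
Scaled input = 694.6816 LSBs, so code = 695.
Code 695 maps back to 0 + 695×0.0012207 V = 0.84838867 V.
Difference: -0.000388672 V → -0.389 mV.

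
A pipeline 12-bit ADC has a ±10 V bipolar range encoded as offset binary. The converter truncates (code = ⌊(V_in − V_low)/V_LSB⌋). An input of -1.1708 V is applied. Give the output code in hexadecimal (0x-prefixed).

code 0x710 (decimal 1808)

LSB = 20 V / 4096 = 4.883 mV.
(-1.1708 − (−10)) / 0.00488281 = 1808.220 LSBs.
So the output code is 1808.
In hexadecimal (0x-prefixed): 0x710.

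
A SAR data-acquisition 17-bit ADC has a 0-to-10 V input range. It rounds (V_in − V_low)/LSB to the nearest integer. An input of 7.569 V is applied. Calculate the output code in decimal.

code 99208

Full-scale span = 10 V; LSB = 10/2^17 = 76.29 µV.
Input sits at 99208.397 steps above V_low.
round(99208.397) = 99208.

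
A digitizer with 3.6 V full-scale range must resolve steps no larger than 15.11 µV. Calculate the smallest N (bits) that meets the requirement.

Number of steps required ≥ 3.6 V / 15.11 µV = 238252.81.
Need 2^N ≥ 238252.81; 2^17 = 131072, 2^18 = 262144.
Minimum N = 18.

18 bits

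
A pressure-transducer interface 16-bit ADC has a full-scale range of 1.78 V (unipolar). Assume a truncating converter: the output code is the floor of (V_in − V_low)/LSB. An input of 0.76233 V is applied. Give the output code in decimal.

code 28067

LSB = 1.78 V / 65536 = 27.16 µV.
(V_in − V_low)/LSB = (0.76233 − 0) / 2.71606e-05 = 28067.449.
Floor → code 28067.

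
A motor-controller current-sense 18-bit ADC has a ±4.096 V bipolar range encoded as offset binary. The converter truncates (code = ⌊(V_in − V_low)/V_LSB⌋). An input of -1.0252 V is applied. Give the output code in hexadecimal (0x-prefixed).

code 0x17FD9 (decimal 98265)

Full-scale span = 8.192 V; LSB = 8.192/2^18 = 31.25 µV.
(V_in − V_low)/LSB = (-1.0252 − (−4.096)) / 3.125e-05 = 98265.600.
Floor → code 98265.
In hexadecimal (0x-prefixed): 0x17FD9.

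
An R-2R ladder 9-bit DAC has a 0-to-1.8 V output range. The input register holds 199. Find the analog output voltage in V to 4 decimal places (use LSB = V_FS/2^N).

0.6996 V

LSB = 1.8 V / 2^9 = 3.516 mV.
V_out = 0 + 199 × 0.00351563 V = 0.699609 V.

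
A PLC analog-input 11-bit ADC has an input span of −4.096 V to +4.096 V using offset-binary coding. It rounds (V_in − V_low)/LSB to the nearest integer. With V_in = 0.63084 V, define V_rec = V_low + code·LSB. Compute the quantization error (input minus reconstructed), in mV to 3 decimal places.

-1.160 mV

LSB = 8.192/2^11 = 4.000 mV.
Scaled input = 1181.7100 LSBs, so code = 1182.
Code 1182 maps back to (−4.096) + 1182×0.004 V = 0.632 V.
V_in − V_rec = -0.00116 V = -1.160 mV.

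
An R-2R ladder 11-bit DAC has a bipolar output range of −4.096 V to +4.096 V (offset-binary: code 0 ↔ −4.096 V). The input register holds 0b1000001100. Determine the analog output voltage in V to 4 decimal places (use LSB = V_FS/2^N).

-2.0000 V

LSB = 8.192 V / 2^11 = 4.000 mV.
Code 0b1000001100 = 524 decimal.
V_out = (−4.096) + 524 × 0.004 V = -2 V.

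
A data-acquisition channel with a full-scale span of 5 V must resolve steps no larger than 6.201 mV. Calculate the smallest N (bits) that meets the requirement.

10 bits

Number of steps required ≥ 5 V / 6.201 mV = 806.32.
Need 2^N ≥ 806.32; 2^9 = 512, 2^10 = 1024.
Minimum N = 10.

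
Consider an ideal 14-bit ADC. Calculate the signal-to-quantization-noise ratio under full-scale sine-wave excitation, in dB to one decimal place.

SNR ≈ 6.02·N + 1.76 dB = 6.02·14 + 1.76 = 86.04 dB.

86.0 dB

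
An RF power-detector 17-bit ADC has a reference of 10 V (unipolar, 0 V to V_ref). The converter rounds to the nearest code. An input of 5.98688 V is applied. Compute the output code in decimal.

code 78471

With 131072 levels over 10 V, one step is 76.29 µV.
(V_in − V_low)/LSB = (5.98688 − 0) / 7.62939e-05 = 78471.234.
Round → code 78471.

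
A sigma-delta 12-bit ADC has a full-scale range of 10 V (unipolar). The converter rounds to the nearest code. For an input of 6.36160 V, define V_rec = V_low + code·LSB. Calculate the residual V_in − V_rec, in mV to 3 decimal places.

-0.705 mV

Step size: 10 V ÷ 2^12 = 2.441 mV.
(V_in − V_low)/LSB = (6.36160 − 0)/0.00244141 = 2605.7114 → code 2606 (round).
V_rec = 0 + 2606·0.00244141 = 6.3623047 V.
Error = 6.36160 − 6.3623047 = -0.000704688 V = -0.705 mV.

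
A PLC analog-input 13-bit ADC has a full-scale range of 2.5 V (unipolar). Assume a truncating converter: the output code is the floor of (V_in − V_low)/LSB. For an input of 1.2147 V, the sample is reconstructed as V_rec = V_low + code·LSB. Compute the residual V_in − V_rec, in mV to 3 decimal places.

0.100 mV

Step size: 2.5 V ÷ 2^13 = 305.18 µV.
(V_in − V_low)/LSB = (1.2147 − 0)/0.000305176 = 3980.3290 → code 3980 (floor).
Reconstructed: 1.2145996 V.
Error = 1.2147 − 1.2145996 = 0.000100391 V = 0.100 mV.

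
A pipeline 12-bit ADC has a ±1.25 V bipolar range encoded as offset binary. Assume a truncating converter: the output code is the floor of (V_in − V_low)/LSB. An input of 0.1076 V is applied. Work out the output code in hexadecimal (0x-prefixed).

Full-scale span = 2.5 V; LSB = 2.5/2^12 = 0.610 mV.
Input sits at 2224.292 steps above V_low.
So the output code is 2224.
In hexadecimal (0x-prefixed): 0x8B0.

code 0x8B0 (decimal 2224)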